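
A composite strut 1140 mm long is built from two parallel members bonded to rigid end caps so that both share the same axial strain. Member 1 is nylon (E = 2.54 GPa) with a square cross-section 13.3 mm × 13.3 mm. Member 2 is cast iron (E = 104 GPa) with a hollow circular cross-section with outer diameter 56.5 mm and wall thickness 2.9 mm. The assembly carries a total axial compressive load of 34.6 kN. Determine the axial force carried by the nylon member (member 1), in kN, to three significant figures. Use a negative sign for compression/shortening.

-0.303 kN

A_1 = 176.9 mm².
A_2 = 488.3 mm².
Equal strain + equilibrium ⇒ each member carries load in proportion to AE: A₁E₁ = 449300 N, A₂E₂ = 50790000 N, ΣAE = 51240000 N.
F₁ = P·A₁E₁/ΣAE = -34600·449300/51240000 = -303.4 N.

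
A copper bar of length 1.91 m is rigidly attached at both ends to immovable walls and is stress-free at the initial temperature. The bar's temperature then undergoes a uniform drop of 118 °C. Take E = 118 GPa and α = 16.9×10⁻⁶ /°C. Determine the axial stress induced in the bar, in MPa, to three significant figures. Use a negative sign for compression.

235 MPa

Free thermal expansion αLΔT = 16.9e-6 · 1910 · -118 = -3.809 mm.
The walls impose strain ε = −(-3.809)/1910 = 1.9942e-03; σ = Eε = 118000 · 1.9942e-03 = 235.3 MPa.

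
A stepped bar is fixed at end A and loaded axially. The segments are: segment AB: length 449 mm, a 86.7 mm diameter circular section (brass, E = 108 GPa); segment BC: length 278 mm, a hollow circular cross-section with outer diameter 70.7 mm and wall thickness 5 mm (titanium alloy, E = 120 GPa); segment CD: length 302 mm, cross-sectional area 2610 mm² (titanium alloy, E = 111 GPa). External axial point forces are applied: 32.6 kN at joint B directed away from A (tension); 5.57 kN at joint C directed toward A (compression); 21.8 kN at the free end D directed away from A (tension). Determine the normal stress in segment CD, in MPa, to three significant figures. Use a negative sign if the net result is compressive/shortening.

8.35 MPa

Internal axial forces (sectioning from the free end, tension +): N_CD = 21.8 kN, N_BC = 16.23 kN, N_AB = 48.83 kN.
σ_CD = N_CD/A_CD = 21800/2610 = 8.352 MPa.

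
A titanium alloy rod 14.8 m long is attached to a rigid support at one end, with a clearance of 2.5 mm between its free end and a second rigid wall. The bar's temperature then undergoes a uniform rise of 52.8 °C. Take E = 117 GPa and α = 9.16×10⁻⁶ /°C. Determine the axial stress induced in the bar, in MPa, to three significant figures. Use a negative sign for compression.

-36.8 MPa

Free thermal expansion αLΔT = 9.16e-6 · 14800 · 52.8 = 7.158 mm.
The walls engage after the gap closes; constrained expansion = 7.158 − 2.5 = 4.658 mm.
The walls impose strain ε = −(4.658)/14800 = -3.1473e-04; σ = Eε = 117000 · -3.1473e-04 = -36.82 MPa.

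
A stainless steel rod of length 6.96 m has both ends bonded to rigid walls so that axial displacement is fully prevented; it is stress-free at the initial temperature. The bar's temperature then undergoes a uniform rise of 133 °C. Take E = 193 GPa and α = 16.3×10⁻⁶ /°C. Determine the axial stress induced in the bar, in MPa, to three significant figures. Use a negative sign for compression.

-418 MPa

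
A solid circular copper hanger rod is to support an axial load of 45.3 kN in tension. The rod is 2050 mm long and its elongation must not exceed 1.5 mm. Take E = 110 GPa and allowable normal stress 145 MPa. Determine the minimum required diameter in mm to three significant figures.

26.8 mm

Required area A ≥ P/σ_allow = 45300/145 = 312.4 mm².
For a solid circular section, d ≥ √(4A/π) = 19.94 mm.
Elongation limit: A ≥ PL/(Eδ_allow) = 45300·2050/(110000·1.5) = 562.8 mm² ⇒ d ≥ 26.77 mm.
The elongation limit governs.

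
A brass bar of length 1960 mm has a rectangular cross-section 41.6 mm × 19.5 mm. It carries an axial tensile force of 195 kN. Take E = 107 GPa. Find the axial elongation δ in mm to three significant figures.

4.40 mm

A = 811.2 mm².
δ_mech = NL/(AE) = 195000·1960/(811.2·107000) = 4.403 mm.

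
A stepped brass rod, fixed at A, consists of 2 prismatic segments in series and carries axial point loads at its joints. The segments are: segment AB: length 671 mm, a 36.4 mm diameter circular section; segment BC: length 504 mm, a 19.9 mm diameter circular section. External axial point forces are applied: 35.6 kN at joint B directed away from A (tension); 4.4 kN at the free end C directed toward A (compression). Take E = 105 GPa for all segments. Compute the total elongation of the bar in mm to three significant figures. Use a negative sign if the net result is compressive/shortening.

Internal axial forces (sectioning from the free end, tension +): N_BC = -4.4 kN, N_AB = 31.2 kN.
A_AB = 1041 mm².
A_BC = 311 mm².
δ_AB = 31200·671/(1041·105000) = 0.1916 mm
δ_BC = -4400·504/(311·105000) = -0.0679 mm
δ = Σδ_i = 0.1237 mm.

0.124 mm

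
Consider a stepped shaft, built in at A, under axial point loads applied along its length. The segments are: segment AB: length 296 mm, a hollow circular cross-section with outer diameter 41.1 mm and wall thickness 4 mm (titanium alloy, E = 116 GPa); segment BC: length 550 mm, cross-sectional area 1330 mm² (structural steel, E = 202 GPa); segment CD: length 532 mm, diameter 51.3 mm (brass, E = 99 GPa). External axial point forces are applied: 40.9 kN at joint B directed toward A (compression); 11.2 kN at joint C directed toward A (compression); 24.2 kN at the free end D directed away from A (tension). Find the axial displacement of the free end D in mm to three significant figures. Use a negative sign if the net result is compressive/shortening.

Internal axial forces (sectioning from the free end, tension +): N_CD = 24.2 kN, N_BC = 13 kN, N_AB = -27.9 kN.
A_AB = 466.2 mm².
A_CD = 2067 mm².
δ_AB = -27900·296/(466.2·116000) = -0.1527 mm
δ_BC = 13000·550/(1330·202000) = 0.02661 mm
δ_CD = 24200·532/(2067·99000) = 0.06292 mm
δ = Σδ_i = -0.06317 mm.

-0.0632 mm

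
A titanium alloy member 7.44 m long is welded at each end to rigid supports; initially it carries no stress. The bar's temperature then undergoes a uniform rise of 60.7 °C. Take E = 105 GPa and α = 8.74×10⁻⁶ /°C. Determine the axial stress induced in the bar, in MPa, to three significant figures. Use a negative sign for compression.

-55.7 MPa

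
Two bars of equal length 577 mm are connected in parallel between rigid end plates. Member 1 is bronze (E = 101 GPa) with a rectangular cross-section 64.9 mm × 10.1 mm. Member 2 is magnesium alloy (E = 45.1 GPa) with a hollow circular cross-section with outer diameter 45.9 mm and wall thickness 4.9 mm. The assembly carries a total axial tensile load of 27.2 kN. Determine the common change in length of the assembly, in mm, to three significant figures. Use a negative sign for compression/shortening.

A_1 = 655.5 mm².
A_2 = 631.1 mm².
Equal strain + equilibrium ⇒ each member carries load in proportion to AE: A₁E₁ = 66200000 N, A₂E₂ = 28460000 N, ΣAE = 94670000 N.
δ = PL/ΣAE = 27200·577/94670000 = 0.1658 mm.

0.166 mm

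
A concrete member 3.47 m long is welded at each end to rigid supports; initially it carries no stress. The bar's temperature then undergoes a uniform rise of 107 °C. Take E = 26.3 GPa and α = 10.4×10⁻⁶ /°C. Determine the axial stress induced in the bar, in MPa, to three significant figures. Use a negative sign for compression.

-29.3 MPa

Free thermal expansion αLΔT = 10.4e-6 · 3470 · 107 = 3.861 mm.
The walls impose strain ε = −(3.861)/3470 = -1.1128e-03; σ = Eε = 26300 · -1.1128e-03 = -29.27 MPa.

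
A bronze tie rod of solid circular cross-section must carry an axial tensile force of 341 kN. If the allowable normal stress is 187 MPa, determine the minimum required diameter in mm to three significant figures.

48.2 mm

Required area A ≥ P/σ_allow = 341000/187 = 1824 mm².
For a solid circular section, d ≥ √(4A/π) = 48.18 mm.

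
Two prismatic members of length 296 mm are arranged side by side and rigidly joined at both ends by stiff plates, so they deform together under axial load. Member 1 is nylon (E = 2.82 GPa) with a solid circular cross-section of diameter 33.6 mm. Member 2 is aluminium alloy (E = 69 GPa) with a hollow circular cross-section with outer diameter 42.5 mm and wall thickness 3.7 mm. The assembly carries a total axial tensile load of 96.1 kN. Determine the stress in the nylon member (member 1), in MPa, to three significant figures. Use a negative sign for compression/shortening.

A_1 = 886.7 mm².
A_2 = 451 mm².
Equal strain + equilibrium ⇒ each member carries load in proportion to AE: A₁E₁ = 2500000 N, A₂E₂ = 31120000 N, ΣAE = 33620000 N.
σ₁ = P·E₁/ΣAE = 96100·2820/33620000 = 8.061 MPa.

8.06 MPa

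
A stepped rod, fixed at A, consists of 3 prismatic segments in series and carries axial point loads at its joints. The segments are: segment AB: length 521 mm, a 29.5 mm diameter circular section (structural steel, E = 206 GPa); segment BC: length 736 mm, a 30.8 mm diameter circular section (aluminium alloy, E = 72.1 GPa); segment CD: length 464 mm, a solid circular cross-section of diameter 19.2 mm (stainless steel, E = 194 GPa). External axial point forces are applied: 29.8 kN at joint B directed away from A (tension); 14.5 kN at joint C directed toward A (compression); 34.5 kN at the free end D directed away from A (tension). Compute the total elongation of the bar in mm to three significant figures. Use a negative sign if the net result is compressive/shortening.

0.743 mm

Internal axial forces (sectioning from the free end, tension +): N_CD = 34.5 kN, N_BC = 20 kN, N_AB = 49.8 kN.
A_AB = 683.5 mm².
A_BC = 745.1 mm².
A_CD = 289.5 mm².
δ_AB = 49800·521/(683.5·206000) = 0.1843 mm
δ_BC = 20000·736/(745.1·72100) = 0.274 mm
δ_CD = 34500·464/(289.5·194000) = 0.285 mm
δ = Σδ_i = 0.7433 mm.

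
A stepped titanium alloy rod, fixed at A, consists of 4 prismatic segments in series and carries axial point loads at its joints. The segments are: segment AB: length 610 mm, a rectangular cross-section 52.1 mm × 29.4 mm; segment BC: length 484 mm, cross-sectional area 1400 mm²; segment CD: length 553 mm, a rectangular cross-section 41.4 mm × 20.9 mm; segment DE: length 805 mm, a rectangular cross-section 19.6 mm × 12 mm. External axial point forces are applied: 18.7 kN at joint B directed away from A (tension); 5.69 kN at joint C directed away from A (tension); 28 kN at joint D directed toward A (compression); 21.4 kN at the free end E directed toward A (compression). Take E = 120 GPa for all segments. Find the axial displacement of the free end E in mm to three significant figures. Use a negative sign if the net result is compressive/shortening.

Internal axial forces (sectioning from the free end, tension +): N_DE = -21.4 kN, N_CD = -49.4 kN, N_BC = -43.71 kN, N_AB = -25.01 kN.
A_AB = 1532 mm².
A_CD = 865.3 mm².
A_DE = 235.2 mm².
δ_AB = -25010·610/(1532·120000) = -0.083 mm
δ_BC = -43710·484/(1400·120000) = -0.1259 mm
δ_CD = -49400·553/(865.3·120000) = -0.2631 mm
δ_DE = -21400·805/(235.2·120000) = -0.6104 mm
δ = Σδ_i = -1.082 mm.

-1.08 mm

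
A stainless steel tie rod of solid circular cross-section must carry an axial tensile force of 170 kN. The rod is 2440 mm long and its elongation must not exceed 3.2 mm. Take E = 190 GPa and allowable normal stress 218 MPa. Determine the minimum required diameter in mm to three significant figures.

31.5 mm

Required area A ≥ P/σ_allow = 170000/218 = 779.8 mm².
For a solid circular section, d ≥ √(4A/π) = 31.51 mm.
Elongation limit: A ≥ PL/(Eδ_allow) = 170000·2440/(190000·3.2) = 682.2 mm² ⇒ d ≥ 29.47 mm.
The stress limit governs.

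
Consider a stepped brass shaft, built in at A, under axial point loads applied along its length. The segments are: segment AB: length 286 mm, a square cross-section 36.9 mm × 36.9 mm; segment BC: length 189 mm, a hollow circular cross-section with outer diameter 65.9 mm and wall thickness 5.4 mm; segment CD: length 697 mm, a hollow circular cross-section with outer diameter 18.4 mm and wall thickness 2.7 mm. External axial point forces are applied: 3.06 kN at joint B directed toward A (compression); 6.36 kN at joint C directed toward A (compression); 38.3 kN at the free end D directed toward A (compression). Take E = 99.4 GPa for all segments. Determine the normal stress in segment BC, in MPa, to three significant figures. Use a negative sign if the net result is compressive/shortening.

-43.5 MPa

Internal axial forces (sectioning from the free end, tension +): N_CD = -38.3 kN, N_BC = -44.66 kN, N_AB = -47.72 kN.
A_BC = 1026 mm².
σ_BC = N_BC/A_BC = -44660/1026 = -43.51 MPa.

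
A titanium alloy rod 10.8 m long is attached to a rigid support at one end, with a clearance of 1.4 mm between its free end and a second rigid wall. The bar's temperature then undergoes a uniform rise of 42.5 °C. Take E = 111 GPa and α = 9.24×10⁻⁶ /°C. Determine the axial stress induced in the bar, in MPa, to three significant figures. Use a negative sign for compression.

-29.2 MPa

Free thermal expansion αLΔT = 9.24e-6 · 10800 · 42.5 = 4.241 mm.
The walls engage after the gap closes; constrained expansion = 4.241 − 1.4 = 2.841 mm.
The walls impose strain ε = −(2.841)/10800 = -2.6307e-04; σ = Eε = 111000 · -2.6307e-04 = -29.2 MPa.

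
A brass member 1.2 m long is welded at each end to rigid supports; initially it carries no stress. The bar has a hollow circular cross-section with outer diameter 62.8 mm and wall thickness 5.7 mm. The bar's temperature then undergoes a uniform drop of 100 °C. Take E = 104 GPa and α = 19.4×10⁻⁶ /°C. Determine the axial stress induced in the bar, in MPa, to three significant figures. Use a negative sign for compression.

202 MPa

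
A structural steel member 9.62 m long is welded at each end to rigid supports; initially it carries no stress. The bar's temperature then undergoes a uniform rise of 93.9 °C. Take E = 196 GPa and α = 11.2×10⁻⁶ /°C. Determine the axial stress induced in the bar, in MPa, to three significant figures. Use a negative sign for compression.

Free thermal expansion αLΔT = 11.2e-6 · 9620 · 93.9 = 10.12 mm.
The walls impose strain ε = −(10.12)/9620 = -1.0517e-03; σ = Eε = 196000 · -1.0517e-03 = -206.1 MPa.

-206 MPa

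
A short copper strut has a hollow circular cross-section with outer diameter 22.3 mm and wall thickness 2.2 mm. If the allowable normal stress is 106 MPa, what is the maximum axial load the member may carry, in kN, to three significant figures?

A = 138.9 mm².
P_max = σ_allow · A = 106 · 138.9 = 14730 N = 14.73 kN.

14.7 kN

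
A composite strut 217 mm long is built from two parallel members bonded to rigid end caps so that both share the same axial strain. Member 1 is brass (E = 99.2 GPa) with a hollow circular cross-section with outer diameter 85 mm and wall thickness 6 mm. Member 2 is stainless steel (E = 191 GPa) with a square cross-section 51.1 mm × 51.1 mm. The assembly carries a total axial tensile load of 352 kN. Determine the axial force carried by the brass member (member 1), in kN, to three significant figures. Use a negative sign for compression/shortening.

A_1 = 1489 mm².
A_2 = 2611 mm².
Equal strain + equilibrium ⇒ each member carries load in proportion to AE: A₁E₁ = 147700000 N, A₂E₂ = 498700000 N, ΣAE = 646500000 N.
F₁ = P·A₁E₁/ΣAE = 352000·147700000/646500000 = 80430 N.

80.4 kN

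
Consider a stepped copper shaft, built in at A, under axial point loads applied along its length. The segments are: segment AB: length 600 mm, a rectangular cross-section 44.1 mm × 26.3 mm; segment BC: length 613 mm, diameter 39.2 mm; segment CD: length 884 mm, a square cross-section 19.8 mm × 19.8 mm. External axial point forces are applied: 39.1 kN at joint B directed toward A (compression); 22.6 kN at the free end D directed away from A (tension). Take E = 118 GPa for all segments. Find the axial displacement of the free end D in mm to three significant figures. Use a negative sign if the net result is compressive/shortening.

0.457 mm

Internal axial forces (sectioning from the free end, tension +): N_CD = 22.6 kN, N_BC = 22.6 kN, N_AB = -16.5 kN.
A_AB = 1160 mm².
A_BC = 1207 mm².
A_CD = 392 mm².
δ_AB = -16500·600/(1160·118000) = -0.07234 mm
δ_BC = 22600·613/(1207·118000) = 0.09728 mm
δ_CD = 22600·884/(392·118000) = 0.4319 mm
δ = Σδ_i = 0.4568 mm.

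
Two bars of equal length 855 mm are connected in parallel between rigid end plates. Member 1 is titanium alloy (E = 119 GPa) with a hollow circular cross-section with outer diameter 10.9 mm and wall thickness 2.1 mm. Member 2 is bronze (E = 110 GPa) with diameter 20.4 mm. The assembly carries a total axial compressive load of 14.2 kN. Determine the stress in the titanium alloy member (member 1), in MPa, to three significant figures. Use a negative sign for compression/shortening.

-39.4 MPa

A_1 = 58.06 mm².
A_2 = 326.9 mm².
Equal strain + equilibrium ⇒ each member carries load in proportion to AE: A₁E₁ = 6909000 N, A₂E₂ = 35950000 N, ΣAE = 42860000 N.
σ₁ = P·E₁/ΣAE = -14200·119000/42860000 = -39.42 MPa.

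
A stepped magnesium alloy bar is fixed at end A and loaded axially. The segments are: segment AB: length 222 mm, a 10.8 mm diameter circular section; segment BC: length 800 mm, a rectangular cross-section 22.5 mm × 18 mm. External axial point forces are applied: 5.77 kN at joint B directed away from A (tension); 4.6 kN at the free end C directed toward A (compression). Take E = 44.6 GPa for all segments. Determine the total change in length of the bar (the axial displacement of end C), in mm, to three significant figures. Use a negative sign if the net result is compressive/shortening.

-0.140 mm

Internal axial forces (sectioning from the free end, tension +): N_BC = -4.6 kN, N_AB = 1.17 kN.
A_AB = 91.61 mm².
A_BC = 405 mm².
δ_AB = 1170·222/(91.61·44600) = 0.06357 mm
δ_BC = -4600·800/(405·44600) = -0.2037 mm
δ = Σδ_i = -0.1402 mm.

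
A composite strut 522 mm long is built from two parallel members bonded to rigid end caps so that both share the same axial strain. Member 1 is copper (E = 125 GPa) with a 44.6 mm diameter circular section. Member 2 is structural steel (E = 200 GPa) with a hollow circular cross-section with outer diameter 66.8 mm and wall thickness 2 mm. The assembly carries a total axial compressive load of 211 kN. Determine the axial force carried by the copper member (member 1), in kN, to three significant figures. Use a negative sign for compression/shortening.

A_1 = 1562 mm².
A_2 = 407.2 mm².
Equal strain + equilibrium ⇒ each member carries load in proportion to AE: A₁E₁ = 195300000 N, A₂E₂ = 81430000 N, ΣAE = 276700000 N.
F₁ = P·A₁E₁/ΣAE = -211000·195300000/276700000 = -148900 N.

-149 kN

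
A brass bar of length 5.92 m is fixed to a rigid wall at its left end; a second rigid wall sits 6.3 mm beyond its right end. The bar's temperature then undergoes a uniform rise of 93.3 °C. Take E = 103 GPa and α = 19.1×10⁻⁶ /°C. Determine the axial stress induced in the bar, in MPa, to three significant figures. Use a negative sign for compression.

-73.9 MPa

Free thermal expansion αLΔT = 19.1e-6 · 5920 · 93.3 = 10.55 mm.
The walls engage after the gap closes; constrained expansion = 10.55 − 6.3 = 4.25 mm.
The walls impose strain ε = −(4.25)/5920 = -7.1784e-04; σ = Eε = 103000 · -7.1784e-04 = -73.94 MPa.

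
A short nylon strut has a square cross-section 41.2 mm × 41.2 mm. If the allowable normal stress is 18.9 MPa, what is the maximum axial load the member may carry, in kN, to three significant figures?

32.1 kN

A = 1697 mm².
P_max = σ_allow · A = 18.9 · 1697 = 32080 N = 32.08 kN.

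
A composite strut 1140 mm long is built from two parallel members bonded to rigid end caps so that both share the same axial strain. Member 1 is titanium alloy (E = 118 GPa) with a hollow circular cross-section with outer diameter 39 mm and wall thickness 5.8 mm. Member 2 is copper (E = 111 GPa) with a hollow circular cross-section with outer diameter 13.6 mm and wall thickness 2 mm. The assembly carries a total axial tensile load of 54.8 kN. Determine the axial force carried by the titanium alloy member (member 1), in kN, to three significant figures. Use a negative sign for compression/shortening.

A_1 = 604.9 mm².
A_2 = 72.88 mm².
Equal strain + equilibrium ⇒ each member carries load in proportion to AE: A₁E₁ = 71380000 N, A₂E₂ = 8090000 N, ΣAE = 79470000 N.
F₁ = P·A₁E₁/ΣAE = 54800·71380000/79470000 = 49220 N.

49.2 kN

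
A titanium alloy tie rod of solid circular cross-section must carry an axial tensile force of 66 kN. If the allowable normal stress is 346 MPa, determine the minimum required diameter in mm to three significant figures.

15.6 mm

Required area A ≥ P/σ_allow = 66000/346 = 190.8 mm².
For a solid circular section, d ≥ √(4A/π) = 15.58 mm.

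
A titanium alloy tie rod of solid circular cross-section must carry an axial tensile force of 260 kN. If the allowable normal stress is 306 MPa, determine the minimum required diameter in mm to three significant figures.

Required area A ≥ P/σ_allow = 260000/306 = 849.7 mm².
For a solid circular section, d ≥ √(4A/π) = 32.89 mm.

32.9 mm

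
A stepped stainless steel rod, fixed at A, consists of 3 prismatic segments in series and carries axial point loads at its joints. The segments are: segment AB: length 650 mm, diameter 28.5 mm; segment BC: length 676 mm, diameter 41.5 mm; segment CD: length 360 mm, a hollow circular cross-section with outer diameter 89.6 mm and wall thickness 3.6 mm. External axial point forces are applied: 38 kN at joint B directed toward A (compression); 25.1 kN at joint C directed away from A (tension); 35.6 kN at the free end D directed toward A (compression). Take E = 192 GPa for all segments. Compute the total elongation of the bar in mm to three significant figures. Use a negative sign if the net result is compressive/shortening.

Internal axial forces (sectioning from the free end, tension +): N_CD = -35.6 kN, N_BC = -10.5 kN, N_AB = -48.5 kN.
A_AB = 637.9 mm².
A_BC = 1353 mm².
A_CD = 972.6 mm².
δ_AB = -48500·650/(637.9·192000) = -0.2574 mm
δ_BC = -10500·676/(1353·192000) = -0.02733 mm
δ_CD = -35600·360/(972.6·192000) = -0.06863 mm
δ = Σδ_i = -0.3533 mm.

-0.353 mm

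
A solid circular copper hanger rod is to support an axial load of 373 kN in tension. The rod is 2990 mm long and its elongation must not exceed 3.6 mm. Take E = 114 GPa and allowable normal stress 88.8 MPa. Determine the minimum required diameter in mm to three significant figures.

73.1 mm

Required area A ≥ P/σ_allow = 373000/88.8 = 4200 mm².
For a solid circular section, d ≥ √(4A/π) = 73.13 mm.
Elongation limit: A ≥ PL/(Eδ_allow) = 373000·2990/(114000·3.6) = 2718 mm² ⇒ d ≥ 58.82 mm.
The stress limit governs.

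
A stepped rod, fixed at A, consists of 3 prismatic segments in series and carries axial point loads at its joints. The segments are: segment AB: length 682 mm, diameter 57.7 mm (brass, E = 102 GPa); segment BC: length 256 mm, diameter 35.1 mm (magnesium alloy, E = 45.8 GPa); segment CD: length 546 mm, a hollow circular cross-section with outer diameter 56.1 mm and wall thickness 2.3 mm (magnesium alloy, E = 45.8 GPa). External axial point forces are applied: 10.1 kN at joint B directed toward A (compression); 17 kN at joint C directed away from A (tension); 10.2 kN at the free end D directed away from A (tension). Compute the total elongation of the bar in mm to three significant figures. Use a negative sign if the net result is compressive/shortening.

0.514 mm

Internal axial forces (sectioning from the free end, tension +): N_CD = 10.2 kN, N_BC = 27.2 kN, N_AB = 17.1 kN.
A_AB = 2615 mm².
A_BC = 967.6 mm².
A_CD = 388.7 mm².
δ_AB = 17100·682/(2615·102000) = 0.04373 mm
δ_BC = 27200·256/(967.6·45800) = 0.1571 mm
δ_CD = 10200·546/(388.7·45800) = 0.3128 mm
δ = Σδ_i = 0.5136 mm.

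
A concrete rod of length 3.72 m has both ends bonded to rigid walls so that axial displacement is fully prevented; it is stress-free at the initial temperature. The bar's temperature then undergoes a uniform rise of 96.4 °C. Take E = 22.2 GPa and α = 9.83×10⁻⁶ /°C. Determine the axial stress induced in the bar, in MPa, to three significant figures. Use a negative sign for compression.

-21.0 MPa

Free thermal expansion αLΔT = 9.83e-6 · 3720 · 96.4 = 3.525 mm.
The walls impose strain ε = −(3.525)/3720 = -9.4761e-04; σ = Eε = 22200 · -9.4761e-04 = -21.04 MPa.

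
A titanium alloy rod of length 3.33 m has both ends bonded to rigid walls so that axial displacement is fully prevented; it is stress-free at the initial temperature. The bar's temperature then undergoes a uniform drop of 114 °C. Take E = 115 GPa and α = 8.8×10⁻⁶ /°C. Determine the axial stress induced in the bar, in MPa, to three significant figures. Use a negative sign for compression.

115 MPa

Free thermal expansion αLΔT = 8.8e-6 · 3330 · -114 = -3.341 mm.
The walls impose strain ε = −(-3.341)/3330 = 1.0032e-03; σ = Eε = 115000 · 1.0032e-03 = 115.4 MPa.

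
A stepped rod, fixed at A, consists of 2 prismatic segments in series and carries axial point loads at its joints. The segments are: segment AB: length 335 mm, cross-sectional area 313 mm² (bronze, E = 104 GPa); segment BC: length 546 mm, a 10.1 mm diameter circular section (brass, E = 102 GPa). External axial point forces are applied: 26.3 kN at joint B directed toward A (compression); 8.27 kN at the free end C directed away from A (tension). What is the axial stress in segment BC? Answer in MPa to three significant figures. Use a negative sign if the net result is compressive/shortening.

103 MPa

Internal axial forces (sectioning from the free end, tension +): N_BC = 8.27 kN, N_AB = -18.03 kN.
A_BC = 80.12 mm².
σ_BC = N_BC/A_BC = 8270/80.12 = 103.2 MPa.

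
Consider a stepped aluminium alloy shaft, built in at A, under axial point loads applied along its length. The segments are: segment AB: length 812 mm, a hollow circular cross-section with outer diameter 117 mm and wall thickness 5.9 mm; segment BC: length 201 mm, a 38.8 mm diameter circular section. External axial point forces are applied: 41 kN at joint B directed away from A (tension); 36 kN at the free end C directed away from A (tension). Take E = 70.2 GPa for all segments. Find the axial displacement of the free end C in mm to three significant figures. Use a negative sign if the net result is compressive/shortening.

0.520 mm

Internal axial forces (sectioning from the free end, tension +): N_BC = 36 kN, N_AB = 77 kN.
A_AB = 2059 mm².
A_BC = 1182 mm².
δ_AB = 77000·812/(2059·70200) = 0.4325 mm
δ_BC = 36000·201/(1182·70200) = 0.08718 mm
δ = Σδ_i = 0.5197 mm.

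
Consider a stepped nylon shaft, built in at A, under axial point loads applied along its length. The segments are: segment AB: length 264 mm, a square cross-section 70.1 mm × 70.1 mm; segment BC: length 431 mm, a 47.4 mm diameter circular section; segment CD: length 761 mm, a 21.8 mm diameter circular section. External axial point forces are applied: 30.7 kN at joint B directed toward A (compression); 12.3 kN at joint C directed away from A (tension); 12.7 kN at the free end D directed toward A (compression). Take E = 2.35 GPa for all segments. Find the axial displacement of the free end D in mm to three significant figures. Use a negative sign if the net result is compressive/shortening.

-11.8 mm

Internal axial forces (sectioning from the free end, tension +): N_CD = -12.7 kN, N_BC = -0.4 kN, N_AB = -31.1 kN.
A_AB = 4914 mm².
A_BC = 1765 mm².
A_CD = 373.3 mm².
δ_AB = -31100·264/(4914·2350) = -0.711 mm
δ_BC = -400·431/(1765·2350) = -0.04157 mm
δ_CD = -12700·761/(373.3·2350) = -11.02 mm
δ = Σδ_i = -11.77 mm.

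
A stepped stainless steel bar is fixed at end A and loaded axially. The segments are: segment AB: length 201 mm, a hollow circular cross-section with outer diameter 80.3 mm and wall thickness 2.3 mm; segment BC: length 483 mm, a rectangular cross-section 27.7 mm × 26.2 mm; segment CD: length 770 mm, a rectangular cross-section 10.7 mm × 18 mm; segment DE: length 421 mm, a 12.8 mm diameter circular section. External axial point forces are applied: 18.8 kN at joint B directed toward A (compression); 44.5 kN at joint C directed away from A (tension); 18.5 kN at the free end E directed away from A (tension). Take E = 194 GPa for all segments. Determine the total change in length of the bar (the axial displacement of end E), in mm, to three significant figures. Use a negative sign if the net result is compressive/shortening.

0.991 mm

Internal axial forces (sectioning from the free end, tension +): N_DE = 18.5 kN, N_CD = 18.5 kN, N_BC = 63 kN, N_AB = 44.2 kN.
A_AB = 563.6 mm².
A_BC = 725.7 mm².
A_CD = 192.6 mm².
A_DE = 128.7 mm².
δ_AB = 44200·201/(563.6·194000) = 0.08125 mm
δ_BC = 63000·483/(725.7·194000) = 0.2161 mm
δ_CD = 18500·770/(192.6·194000) = 0.3812 mm
δ_DE = 18500·421/(128.7·194000) = 0.312 mm
δ = Σδ_i = 0.9906 mm.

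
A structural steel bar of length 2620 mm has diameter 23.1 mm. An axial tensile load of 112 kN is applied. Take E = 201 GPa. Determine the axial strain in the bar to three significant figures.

0.00133

A = 419.1 mm².
σ = N/A = 267.2 MPa; ε = σ/E = 267.2/201000 = 1.330e-03.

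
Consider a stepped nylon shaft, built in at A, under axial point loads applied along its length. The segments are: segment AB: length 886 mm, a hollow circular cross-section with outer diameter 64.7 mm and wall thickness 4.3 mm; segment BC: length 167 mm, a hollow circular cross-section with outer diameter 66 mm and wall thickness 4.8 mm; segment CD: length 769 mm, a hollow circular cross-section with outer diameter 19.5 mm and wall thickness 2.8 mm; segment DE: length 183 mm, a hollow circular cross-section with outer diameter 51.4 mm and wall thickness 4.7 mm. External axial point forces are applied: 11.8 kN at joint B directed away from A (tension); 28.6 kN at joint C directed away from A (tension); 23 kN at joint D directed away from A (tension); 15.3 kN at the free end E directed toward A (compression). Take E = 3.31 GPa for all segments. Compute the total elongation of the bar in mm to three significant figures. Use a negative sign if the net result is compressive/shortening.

Internal axial forces (sectioning from the free end, tension +): N_DE = -15.3 kN, N_CD = 7.7 kN, N_BC = 36.3 kN, N_AB = 48.1 kN.
A_AB = 815.9 mm².
A_BC = 922.9 mm².
A_CD = 146.9 mm².
A_DE = 689.5 mm².
δ_AB = 48100·886/(815.9·3310) = 15.78 mm
δ_BC = 36300·167/(922.9·3310) = 1.985 mm
δ_CD = 7700·769/(146.9·3310) = 12.18 mm
δ_DE = -15300·183/(689.5·3310) = -1.227 mm
δ = Σδ_i = 28.72 mm.

28.7 mm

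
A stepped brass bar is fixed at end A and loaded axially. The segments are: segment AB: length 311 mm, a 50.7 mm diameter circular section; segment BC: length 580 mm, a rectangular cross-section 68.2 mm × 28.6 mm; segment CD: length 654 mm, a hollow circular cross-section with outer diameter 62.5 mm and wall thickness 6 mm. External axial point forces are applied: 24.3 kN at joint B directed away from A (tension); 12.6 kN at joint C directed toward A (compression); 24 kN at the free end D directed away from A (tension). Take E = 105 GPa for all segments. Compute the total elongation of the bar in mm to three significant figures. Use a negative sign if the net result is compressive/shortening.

Internal axial forces (sectioning from the free end, tension +): N_CD = 24 kN, N_BC = 11.4 kN, N_AB = 35.7 kN.
A_AB = 2019 mm².
A_BC = 1951 mm².
A_CD = 1065 mm².
δ_AB = 35700·311/(2019·105000) = 0.05238 mm
δ_BC = 11400·580/(1951·105000) = 0.03228 mm
δ_CD = 24000·654/(1065·105000) = 0.1404 mm
δ = Σδ_i = 0.225 mm.

0.225 mm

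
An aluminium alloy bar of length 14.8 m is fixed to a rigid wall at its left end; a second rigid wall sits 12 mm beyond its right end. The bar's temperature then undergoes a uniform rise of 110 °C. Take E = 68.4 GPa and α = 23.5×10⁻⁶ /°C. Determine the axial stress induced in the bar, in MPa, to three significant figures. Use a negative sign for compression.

Free thermal expansion αLΔT = 23.5e-6 · 14800 · 110 = 38.26 mm.
The walls engage after the gap closes; constrained expansion = 38.26 − 12 = 26.26 mm.
The walls impose strain ε = −(26.26)/14800 = -1.7742e-03; σ = Eε = 68400 · -1.7742e-03 = -121.4 MPa.

-121 MPa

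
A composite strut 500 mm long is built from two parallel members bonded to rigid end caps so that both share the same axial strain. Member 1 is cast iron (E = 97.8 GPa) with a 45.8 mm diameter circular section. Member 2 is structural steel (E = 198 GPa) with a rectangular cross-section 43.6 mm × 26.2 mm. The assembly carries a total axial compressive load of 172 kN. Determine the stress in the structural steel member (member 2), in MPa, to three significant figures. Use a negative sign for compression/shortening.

A_1 = 1647 mm².
A_2 = 1142 mm².
Equal strain + equilibrium ⇒ each member carries load in proportion to AE: A₁E₁ = 161100000 N, A₂E₂ = 226200000 N, ΣAE = 387300000 N.
σ₂ = P·E₂/ΣAE = -172000·198000/387300000 = -87.93 MPa.

-87.9 MPa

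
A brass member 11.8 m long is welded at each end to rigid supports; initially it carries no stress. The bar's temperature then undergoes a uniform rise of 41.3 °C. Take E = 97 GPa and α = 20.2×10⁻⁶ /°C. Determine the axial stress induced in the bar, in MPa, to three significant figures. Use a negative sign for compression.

Free thermal expansion αLΔT = 20.2e-6 · 11800 · 41.3 = 9.844 mm.
The walls impose strain ε = −(9.844)/11800 = -8.3426e-04; σ = Eε = 97000 · -8.3426e-04 = -80.92 MPa.

-80.9 MPa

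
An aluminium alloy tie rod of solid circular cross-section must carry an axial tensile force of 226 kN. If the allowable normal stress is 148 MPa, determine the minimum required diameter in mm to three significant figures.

44.1 mm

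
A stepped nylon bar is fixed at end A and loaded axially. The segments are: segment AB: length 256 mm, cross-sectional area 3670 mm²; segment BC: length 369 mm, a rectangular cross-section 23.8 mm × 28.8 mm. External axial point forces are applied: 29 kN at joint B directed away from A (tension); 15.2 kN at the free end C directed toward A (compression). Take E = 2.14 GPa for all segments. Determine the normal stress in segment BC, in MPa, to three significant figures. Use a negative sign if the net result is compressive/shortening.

-22.2 MPa

Internal axial forces (sectioning from the free end, tension +): N_BC = -15.2 kN, N_AB = 13.8 kN.
A_BC = 685.4 mm².
σ_BC = N_BC/A_BC = -15200/685.4 = -22.18 MPa.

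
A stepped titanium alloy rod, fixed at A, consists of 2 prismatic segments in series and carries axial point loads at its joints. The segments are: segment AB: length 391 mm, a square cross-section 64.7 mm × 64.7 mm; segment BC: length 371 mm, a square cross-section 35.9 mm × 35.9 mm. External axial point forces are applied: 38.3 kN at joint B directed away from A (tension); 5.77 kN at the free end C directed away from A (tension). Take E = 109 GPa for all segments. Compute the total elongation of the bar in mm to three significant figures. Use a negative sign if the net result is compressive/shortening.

Internal axial forces (sectioning from the free end, tension +): N_BC = 5.77 kN, N_AB = 44.07 kN.
A_AB = 4186 mm².
A_BC = 1289 mm².
δ_AB = 44070·391/(4186·109000) = 0.03776 mm
δ_BC = 5770·371/(1289·109000) = 0.01524 mm
δ = Σδ_i = 0.053 mm.

0.0530 mm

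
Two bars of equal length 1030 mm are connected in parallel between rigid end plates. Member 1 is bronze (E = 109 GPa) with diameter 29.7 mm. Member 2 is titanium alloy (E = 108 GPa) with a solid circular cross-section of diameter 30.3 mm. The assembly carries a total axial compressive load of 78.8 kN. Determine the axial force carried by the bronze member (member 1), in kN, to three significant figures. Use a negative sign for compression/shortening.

-38.8 kN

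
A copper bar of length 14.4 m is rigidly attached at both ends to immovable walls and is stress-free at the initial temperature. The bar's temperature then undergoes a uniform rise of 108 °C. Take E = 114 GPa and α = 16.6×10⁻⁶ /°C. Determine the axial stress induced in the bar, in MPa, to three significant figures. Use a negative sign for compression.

-204 MPa

Free thermal expansion αLΔT = 16.6e-6 · 14400 · 108 = 25.82 mm.
The walls impose strain ε = −(25.82)/14400 = -1.7928e-03; σ = Eε = 114000 · -1.7928e-03 = -204.4 MPa.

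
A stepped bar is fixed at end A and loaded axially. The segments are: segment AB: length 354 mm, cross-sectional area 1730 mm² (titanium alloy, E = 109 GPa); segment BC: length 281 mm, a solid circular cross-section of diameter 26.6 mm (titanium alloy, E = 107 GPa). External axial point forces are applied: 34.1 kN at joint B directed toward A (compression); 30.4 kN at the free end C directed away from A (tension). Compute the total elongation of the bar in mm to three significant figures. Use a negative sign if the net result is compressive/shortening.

Internal axial forces (sectioning from the free end, tension +): N_BC = 30.4 kN, N_AB = -3.7 kN.
A_BC = 555.7 mm².
δ_AB = -3700·354/(1730·109000) = -0.006946 mm
δ_BC = 30400·281/(555.7·107000) = 0.1437 mm
δ = Σδ_i = 0.1367 mm.

0.137 mm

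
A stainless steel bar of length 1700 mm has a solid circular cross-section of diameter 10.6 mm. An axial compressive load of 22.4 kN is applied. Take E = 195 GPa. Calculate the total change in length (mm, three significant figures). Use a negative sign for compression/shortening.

-2.21 mm

A = 88.25 mm².
δ_mech = NL/(AE) = -22400·1700/(88.25·195000) = -2.213 mm.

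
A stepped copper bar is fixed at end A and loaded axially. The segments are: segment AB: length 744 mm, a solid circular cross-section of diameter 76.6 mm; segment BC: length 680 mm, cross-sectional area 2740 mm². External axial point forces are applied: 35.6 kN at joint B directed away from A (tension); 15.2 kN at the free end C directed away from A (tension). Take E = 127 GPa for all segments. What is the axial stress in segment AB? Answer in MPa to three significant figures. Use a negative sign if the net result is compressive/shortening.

11.0 MPa

Internal axial forces (sectioning from the free end, tension +): N_BC = 15.2 kN, N_AB = 50.8 kN.
A_AB = 4608 mm².
σ_AB = N_AB/A_AB = 50800/4608 = 11.02 MPa.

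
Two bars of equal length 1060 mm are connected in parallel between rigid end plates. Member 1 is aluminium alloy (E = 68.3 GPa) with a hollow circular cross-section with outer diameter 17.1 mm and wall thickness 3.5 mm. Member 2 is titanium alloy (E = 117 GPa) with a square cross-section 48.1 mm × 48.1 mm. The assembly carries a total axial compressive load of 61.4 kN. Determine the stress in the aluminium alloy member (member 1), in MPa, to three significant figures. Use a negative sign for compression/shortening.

-14.9 MPa

A_1 = 149.5 mm².
A_2 = 2314 mm².
Equal strain + equilibrium ⇒ each member carries load in proportion to AE: A₁E₁ = 10210000 N, A₂E₂ = 270700000 N, ΣAE = 280900000 N.
σ₁ = P·E₁/ΣAE = -61400·68300/280900000 = -14.93 MPa.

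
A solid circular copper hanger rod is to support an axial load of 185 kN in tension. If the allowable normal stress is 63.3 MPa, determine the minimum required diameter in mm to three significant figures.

61.0 mm

Required area A ≥ P/σ_allow = 185000/63.3 = 2923 mm².
For a solid circular section, d ≥ √(4A/π) = 61 mm.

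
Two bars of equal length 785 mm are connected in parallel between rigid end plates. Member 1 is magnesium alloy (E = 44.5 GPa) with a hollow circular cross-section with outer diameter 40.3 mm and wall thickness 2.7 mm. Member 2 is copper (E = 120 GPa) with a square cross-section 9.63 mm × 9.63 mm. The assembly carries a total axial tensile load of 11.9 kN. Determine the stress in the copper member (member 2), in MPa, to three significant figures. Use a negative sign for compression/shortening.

56.4 MPa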